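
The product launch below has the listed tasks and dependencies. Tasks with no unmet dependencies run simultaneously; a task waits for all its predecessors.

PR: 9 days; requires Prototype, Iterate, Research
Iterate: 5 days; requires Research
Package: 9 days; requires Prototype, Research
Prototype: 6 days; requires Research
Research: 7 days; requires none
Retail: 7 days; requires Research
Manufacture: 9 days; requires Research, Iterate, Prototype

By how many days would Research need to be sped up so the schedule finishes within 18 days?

Current finish: 22 days; target: 18.
Research is on every critical path, so each day cut from Research cuts the finish by one (this holds down to a finish of 16).
Need 22 − 18 = 4 days off Research → Research becomes 3 days, finish becomes 18.

4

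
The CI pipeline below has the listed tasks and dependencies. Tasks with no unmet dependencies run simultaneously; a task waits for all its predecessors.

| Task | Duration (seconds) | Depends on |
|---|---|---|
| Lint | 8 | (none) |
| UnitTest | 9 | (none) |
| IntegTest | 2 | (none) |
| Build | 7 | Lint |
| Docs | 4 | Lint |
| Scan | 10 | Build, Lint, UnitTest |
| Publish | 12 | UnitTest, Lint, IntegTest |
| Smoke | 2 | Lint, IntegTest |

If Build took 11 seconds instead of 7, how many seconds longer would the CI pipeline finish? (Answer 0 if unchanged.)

As given, the longest chain is Lint→Build→Scan = 8+7+10 = 25, so the finish is 25 seconds.
Build is on the critical path; changing it to 11 makes that path 29 seconds.
No other chain overtakes it, so the finish is 29 seconds.
Change in finish: 29 − 25 = +4 seconds.

4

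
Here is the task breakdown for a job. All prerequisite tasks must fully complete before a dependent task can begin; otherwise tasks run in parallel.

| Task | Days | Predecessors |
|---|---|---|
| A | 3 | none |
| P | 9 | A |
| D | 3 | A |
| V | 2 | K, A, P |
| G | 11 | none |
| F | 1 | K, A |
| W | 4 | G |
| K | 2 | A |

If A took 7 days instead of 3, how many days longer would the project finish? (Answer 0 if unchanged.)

Baseline: G→W = 11+4 = 15 → 15 days.
A has 1 day of float (longest path through it is 14).
The binding chain switches to A→P→V = 7+9+2 = 18; finish 18 days.
Change in finish: 18 − 15 = +3 days.

3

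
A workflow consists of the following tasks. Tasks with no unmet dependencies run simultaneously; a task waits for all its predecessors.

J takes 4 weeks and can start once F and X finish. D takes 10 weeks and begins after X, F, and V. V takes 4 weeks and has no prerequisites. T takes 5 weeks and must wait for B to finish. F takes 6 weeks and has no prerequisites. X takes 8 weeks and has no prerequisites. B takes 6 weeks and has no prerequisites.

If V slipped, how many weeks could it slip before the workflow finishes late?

4

The longest chain is X→D = 8+10 = 18; overall finish 18 weeks.
The longest chain containing V totals 14 weeks.
Slack of V = 4 − 0 = 4 weeks.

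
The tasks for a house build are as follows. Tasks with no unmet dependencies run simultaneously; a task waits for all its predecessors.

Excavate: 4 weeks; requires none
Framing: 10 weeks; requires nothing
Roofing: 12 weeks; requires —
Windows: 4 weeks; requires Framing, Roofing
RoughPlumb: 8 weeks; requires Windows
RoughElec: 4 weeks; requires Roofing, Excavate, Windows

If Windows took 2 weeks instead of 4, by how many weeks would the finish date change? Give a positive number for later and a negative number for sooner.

As given, the longest chain is Roofing→Windows→RoughPlumb = 12+4+8 = 24, so the finish is 24 weeks.
Windows lies on that path, so at 2 weeks the path becomes 22 weeks.
The critical path is still Roofing→Windows→RoughPlumb; finish is now 22 weeks.
Change in finish: 22 − 24 = -2 weeks.

-2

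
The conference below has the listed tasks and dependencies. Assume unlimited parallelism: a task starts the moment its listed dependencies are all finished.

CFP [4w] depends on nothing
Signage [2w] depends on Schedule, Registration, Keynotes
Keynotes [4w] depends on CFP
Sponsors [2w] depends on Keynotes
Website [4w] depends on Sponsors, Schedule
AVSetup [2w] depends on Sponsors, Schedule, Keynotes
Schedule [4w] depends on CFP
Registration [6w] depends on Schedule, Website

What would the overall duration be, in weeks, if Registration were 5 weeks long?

Baseline: CFP→Keynotes→Sponsors→Website→Registration→Signage = 4+4+2+4+6+2 = 22 → 22 weeks.
Since Registration is critical, the -1 change carries straight to that chain (now 21 weeks).
No other chain overtakes it, so the finish is 21 weeks.

21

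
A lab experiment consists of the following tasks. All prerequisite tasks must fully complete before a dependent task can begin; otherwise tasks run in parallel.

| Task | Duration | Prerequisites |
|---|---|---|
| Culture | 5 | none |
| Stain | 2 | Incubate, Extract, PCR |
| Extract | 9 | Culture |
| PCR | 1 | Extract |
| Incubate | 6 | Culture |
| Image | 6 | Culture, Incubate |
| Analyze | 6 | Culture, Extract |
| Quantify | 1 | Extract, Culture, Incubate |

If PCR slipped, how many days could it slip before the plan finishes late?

3

The longest chain is Culture→Extract→Analyze = 5+9+6 = 20; overall finish 20 days.
Longest path through PCR: 17 days (earliest finish 15, latest finish 18).
Float = 20 − 17 = 3.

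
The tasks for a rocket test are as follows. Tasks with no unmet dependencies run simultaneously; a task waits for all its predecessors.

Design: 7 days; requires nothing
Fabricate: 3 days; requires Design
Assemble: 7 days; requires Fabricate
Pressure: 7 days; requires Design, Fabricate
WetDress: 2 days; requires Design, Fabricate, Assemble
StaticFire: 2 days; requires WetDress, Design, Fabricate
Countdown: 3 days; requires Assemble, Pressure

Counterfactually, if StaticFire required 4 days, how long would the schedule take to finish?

23

The binding path is Design→Fabricate→Assemble→WetDress→StaticFire = 7+3+7+2+2 = 21; finish at 21 days.
StaticFire lies on that path, so at 4 days the path becomes 23 days.
That remains the longest chain; total 23 days.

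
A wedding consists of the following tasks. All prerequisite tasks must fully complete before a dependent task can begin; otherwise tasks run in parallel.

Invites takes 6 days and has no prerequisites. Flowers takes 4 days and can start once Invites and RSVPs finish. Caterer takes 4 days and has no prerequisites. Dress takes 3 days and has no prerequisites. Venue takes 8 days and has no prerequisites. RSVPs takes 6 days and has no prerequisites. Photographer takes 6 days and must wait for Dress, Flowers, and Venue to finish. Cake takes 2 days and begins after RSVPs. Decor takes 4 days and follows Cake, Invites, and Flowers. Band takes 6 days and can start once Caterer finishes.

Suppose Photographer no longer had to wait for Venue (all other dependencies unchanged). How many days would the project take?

Original critical path: Invites→Flowers→Photographer = 6+4+6 = 16 ⇒ 16 days.
Dropping Venue→Photographer doesn't change Photographer's earliest start (10); another predecessor still binds.
After: Invites→Flowers→Photographer = 6+4+6 = 16 → 16 days.

16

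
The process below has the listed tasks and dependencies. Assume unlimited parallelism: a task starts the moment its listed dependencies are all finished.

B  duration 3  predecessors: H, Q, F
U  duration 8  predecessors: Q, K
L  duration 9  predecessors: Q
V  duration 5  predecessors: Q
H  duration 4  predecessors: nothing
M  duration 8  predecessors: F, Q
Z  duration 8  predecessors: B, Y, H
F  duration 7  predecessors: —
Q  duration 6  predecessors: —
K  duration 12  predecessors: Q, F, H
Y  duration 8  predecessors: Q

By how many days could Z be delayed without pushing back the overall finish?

5

F→K→U = 7+12+8 = 27 sets the makespan at 27 days.
Longest path through Z: 22 days (earliest finish 22, latest finish 27).
Float = 27 − 22 = 5.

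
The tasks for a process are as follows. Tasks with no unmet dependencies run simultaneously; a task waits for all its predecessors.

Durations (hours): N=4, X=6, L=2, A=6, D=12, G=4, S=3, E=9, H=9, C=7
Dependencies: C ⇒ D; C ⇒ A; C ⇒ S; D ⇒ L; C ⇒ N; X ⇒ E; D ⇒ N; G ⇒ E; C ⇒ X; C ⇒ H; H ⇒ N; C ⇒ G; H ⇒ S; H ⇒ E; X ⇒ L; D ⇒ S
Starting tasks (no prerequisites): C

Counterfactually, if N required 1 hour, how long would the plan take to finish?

25

As given, the longest chain is C→H→E = 7+9+9 = 25, so the finish is 25 hours.
N has 2 hours of float (longest path through it is 23).
That remains the longest chain; total 25 hours.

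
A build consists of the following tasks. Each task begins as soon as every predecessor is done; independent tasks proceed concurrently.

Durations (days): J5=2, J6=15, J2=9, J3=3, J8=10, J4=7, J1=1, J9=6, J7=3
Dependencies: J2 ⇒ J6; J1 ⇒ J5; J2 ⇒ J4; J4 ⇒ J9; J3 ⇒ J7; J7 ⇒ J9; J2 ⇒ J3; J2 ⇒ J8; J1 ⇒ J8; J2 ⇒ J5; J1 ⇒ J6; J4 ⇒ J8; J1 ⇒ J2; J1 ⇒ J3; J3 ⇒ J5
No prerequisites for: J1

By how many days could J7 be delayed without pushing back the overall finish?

5

Critical path: J1→J2→J4→J8 = 1+9+7+10 = 27, so the finish is 27 days.
Longest path through J7: 22 days (earliest finish 16, latest finish 21).
Float = 27 − 22 = 5.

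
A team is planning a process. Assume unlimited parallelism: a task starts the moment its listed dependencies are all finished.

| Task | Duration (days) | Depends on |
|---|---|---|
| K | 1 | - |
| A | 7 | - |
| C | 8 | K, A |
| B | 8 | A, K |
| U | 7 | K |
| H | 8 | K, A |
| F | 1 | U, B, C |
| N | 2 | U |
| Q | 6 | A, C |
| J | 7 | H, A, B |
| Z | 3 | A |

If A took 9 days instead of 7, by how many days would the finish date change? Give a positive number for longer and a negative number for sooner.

Critical path before the change: A→B→J = 7+8+7 = 22 giving 22 days.
Since A is critical, the +2 change carries straight to that chain (now 24 days).
That remains the longest chain; total 24 days.
Change in finish: 24 − 22 = +2 days.

2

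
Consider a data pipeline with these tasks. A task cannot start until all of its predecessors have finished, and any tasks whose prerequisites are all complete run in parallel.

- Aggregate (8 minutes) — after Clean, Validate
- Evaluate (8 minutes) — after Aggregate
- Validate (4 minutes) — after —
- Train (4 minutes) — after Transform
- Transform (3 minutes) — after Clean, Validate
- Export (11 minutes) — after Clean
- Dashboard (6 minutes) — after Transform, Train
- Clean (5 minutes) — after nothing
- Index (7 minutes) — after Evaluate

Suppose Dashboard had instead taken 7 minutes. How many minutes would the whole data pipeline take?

Critical path before the change: Clean→Aggregate→Evaluate→Index = 5+8+8+7 = 28 giving 28 minutes.
The longest path through Dashboard is only 18 minutes, so Dashboard has float 10.
No other chain overtakes it, so the finish is 28 minutes.

28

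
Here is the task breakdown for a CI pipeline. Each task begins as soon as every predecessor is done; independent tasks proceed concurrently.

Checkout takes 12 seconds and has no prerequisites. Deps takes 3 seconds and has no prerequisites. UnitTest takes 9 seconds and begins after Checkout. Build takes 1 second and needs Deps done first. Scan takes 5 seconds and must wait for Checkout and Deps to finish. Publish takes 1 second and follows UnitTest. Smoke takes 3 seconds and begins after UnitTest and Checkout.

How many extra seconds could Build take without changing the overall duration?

Checkout→UnitTest→Smoke = 12+9+3 = 24 sets the makespan at 24 seconds.
Build finishes as early as 4 and must finish by 24.
Float = 24 − 4 = 20.

20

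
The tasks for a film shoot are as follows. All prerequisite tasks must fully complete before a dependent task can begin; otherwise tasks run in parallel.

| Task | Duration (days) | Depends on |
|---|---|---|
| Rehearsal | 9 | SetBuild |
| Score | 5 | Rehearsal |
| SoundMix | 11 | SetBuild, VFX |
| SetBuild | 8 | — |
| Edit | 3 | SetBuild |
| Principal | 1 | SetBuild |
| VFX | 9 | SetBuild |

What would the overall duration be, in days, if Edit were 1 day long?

28

Critical path before the change: SetBuild→VFX→SoundMix = 8+9+11 = 28 giving 28 days.
Edit is off the critical path — its longest chain is 11 days, giving 17 of slack.
No other chain overtakes it, so the finish is 28 days.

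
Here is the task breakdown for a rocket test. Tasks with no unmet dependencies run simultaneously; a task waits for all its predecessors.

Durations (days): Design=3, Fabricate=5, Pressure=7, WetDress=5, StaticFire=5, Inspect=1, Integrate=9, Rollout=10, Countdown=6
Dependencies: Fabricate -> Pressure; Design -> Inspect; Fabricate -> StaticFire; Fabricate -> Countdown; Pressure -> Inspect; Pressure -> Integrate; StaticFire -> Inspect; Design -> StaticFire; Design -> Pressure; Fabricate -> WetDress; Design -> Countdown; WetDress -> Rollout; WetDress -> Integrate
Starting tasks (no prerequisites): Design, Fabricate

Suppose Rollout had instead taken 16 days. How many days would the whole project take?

As given, the longest chain is Fabricate→Pressure→Integrate = 5+7+9 = 21, so the finish is 21 days.
Rollout has 1 day of float (longest path through it is 20).
The binding chain switches to Fabricate→WetDress→Rollout = 5+5+16 = 26; finish 26 days.

26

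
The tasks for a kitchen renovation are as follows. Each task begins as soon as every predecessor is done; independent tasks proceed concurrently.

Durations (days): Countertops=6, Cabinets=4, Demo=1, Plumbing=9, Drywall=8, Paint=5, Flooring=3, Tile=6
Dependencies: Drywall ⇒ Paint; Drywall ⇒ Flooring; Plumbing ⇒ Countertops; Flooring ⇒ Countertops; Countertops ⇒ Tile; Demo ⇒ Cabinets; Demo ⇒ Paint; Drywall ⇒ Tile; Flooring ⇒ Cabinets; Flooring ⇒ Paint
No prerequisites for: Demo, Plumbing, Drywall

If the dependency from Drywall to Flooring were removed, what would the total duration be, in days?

With the dependency in place, Drywall→Flooring→Countertops→Tile = 8+3+6+6 = 23 sets the finish at 23 days.
Without Drywall→Flooring, Flooring's earliest start moves from 8 to 0.
The longest chain is now Plumbing→Countertops→Tile = 9+6+6 = 21, so the plan takes 21 days.

21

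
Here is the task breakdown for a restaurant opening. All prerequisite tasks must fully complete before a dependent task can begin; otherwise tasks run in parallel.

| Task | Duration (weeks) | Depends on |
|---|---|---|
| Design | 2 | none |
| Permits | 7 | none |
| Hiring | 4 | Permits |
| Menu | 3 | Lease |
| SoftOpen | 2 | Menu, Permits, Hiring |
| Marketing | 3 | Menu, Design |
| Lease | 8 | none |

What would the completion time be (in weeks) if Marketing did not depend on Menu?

13

Original critical path: Lease→Menu→Marketing = 8+3+3 = 14 ⇒ 14 weeks.
Without Menu→Marketing, Marketing's earliest start moves from 11 to 2.
New critical path: Lease→Menu→SoftOpen = 8+3+2 = 13 ⇒ 13 weeks.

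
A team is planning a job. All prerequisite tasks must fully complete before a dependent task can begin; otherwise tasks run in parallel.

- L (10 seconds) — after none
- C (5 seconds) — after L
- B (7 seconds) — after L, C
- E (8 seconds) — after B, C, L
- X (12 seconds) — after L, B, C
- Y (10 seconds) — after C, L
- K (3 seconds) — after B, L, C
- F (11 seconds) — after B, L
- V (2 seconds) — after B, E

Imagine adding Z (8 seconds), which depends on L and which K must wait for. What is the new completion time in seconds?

34

Originally the project takes 34 seconds.
With Z inserted, K now waits for max(B, L, C, Z).
New critical path: L→C→B→X = 10+5+7+12 = 34 ⇒ 34 seconds.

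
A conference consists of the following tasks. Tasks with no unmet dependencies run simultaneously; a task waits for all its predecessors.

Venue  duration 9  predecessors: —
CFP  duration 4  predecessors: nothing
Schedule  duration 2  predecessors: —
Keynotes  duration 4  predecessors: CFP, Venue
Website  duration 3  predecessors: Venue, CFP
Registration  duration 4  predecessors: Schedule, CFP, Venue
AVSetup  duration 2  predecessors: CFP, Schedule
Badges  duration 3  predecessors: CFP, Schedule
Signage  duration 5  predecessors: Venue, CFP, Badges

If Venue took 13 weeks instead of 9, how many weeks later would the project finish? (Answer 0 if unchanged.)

4

Actual critical path: Venue→Signage = 9+5 = 14 ⇒ 14 weeks.
Since Venue is critical, the +4 change carries straight to that chain (now 18 weeks).
That remains the longest chain; total 18 weeks.
Change in finish: 18 − 14 = +4 weeks.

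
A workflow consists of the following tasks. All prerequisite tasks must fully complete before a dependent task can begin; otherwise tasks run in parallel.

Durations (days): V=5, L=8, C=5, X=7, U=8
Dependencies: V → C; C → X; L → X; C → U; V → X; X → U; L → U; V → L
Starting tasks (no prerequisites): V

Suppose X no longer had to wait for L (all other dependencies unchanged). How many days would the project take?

25

With the dependency in place, V→L→X→U = 5+8+7+8 = 28 sets the finish at 28 days.
Without L→X, X's earliest start moves from 13 to 10.
New critical path: V→C→X→U = 5+5+7+8 = 25 ⇒ 25 days.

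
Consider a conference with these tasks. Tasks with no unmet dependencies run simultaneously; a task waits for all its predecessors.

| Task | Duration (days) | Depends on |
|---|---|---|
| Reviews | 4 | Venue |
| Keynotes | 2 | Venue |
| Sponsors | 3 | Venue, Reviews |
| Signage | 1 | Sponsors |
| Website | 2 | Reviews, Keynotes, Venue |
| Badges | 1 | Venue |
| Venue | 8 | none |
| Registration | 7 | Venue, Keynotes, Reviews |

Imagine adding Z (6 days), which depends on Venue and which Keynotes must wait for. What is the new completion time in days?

Originally the job takes 19 days.
With Z inserted, Keynotes now waits for max(Venue, Z).
New critical path: Venue→Z→Keynotes→Registration = 8+6+2+7 = 23 ⇒ 23 days.

23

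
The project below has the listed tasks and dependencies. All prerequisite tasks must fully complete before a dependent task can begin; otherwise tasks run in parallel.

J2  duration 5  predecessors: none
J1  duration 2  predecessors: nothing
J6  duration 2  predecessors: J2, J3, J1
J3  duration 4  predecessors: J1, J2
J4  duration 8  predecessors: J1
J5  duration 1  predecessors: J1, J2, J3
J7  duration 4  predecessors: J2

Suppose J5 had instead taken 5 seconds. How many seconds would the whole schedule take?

14

The binding path is J2→J3→J6 = 5+4+2 = 11; finish at 11 seconds.
The longest path through J5 is only 10 seconds, so J5 has float 1.
The binding chain switches to J2→J3→J5 = 5+4+5 = 14; finish 14 seconds.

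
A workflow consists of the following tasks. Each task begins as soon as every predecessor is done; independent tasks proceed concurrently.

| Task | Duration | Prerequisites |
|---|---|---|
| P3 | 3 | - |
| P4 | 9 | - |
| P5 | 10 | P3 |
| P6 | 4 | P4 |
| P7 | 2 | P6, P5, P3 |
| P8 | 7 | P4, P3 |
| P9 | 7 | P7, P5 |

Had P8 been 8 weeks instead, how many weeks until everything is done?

Actual critical path: P3→P5→P7→P9 = 3+10+2+7 = 22 ⇒ 22 weeks.
The longest path through P8 is only 16 weeks, so P8 has float 6.
That remains the longest chain; total 22 weeks.

22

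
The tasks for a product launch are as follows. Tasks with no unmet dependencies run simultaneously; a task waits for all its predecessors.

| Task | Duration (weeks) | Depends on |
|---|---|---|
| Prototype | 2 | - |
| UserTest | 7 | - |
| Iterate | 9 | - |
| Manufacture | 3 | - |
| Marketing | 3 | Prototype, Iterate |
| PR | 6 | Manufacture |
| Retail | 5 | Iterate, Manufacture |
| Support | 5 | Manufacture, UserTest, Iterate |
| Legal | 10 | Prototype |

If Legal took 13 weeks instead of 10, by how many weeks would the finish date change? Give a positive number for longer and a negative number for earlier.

The binding path is Iterate→Retail = 9+5 = 14; finish at 14 weeks.
Legal is off the critical path — its longest chain is 12 weeks, giving 2 of slack.
Now Prototype→Legal = 2+13 = 15 is longest, so the finish becomes 15 weeks.
Change in finish: 15 − 14 = +1 weeks.

1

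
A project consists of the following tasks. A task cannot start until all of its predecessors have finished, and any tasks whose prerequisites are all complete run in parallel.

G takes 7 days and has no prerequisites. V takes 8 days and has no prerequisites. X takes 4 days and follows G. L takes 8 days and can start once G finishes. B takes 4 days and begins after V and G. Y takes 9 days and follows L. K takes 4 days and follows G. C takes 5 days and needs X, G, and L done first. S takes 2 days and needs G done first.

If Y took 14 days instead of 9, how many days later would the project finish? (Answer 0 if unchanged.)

5

The binding path is G→L→Y = 7+8+9 = 24; finish at 24 days.
Y lies on that path, so at 14 days the path becomes 29 days.
The critical path is still G→L→Y; finish is now 29 days.
Change in finish: 29 − 24 = +5 days.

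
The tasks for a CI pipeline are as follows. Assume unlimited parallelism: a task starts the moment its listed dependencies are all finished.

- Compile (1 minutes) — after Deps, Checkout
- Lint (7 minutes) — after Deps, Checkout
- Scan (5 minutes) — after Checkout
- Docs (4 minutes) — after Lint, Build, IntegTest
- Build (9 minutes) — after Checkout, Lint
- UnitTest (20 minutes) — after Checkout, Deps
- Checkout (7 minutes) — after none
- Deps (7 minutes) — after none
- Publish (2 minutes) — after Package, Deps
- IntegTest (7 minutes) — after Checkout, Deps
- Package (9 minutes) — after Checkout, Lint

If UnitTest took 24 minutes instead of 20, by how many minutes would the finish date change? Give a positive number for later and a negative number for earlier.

Actual critical path: Checkout→UnitTest = 7+20 = 27 ⇒ 27 minutes.
Since UnitTest is critical, the +4 change carries straight to that chain (now 31 minutes).
The critical path is still Checkout→UnitTest; finish is now 31 minutes.
Change in finish: 31 − 27 = +4 minutes.

4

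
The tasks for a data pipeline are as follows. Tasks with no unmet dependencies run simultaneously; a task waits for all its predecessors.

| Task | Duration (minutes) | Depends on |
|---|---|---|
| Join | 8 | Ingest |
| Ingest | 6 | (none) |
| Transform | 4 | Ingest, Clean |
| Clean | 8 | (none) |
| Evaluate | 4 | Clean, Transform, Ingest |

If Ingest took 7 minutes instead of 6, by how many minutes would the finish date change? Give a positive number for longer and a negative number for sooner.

As given, the longest chain is Clean→Transform→Evaluate = 8+4+4 = 16, so the finish is 16 minutes.
The longest path through Ingest is only 14 minutes, so Ingest has float 2.
That remains the longest chain; total 16 minutes.
Change in finish: 16 − 16 = +0 minutes.

0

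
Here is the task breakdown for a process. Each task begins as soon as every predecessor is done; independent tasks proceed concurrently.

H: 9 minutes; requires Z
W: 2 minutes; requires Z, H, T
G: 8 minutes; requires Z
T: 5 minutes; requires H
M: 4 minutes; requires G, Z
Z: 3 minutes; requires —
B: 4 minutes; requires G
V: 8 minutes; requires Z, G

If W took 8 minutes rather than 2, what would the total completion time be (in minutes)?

25

As given, the longest chain is Z→H→T→W = 3+9+5+2 = 19, so the finish is 19 minutes.
Since W is critical, the +6 change carries straight to that chain (now 25 minutes).
No other chain overtakes it, so the finish is 25 minutes.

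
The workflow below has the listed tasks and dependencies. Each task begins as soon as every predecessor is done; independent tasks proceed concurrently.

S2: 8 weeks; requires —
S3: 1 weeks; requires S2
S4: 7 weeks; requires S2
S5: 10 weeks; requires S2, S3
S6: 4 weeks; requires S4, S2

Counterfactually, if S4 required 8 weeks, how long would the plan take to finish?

Critical path before the change: S2→S4→S6 = 8+7+4 = 19 giving 19 weeks.
Since S4 is critical, the +1 change carries straight to that chain (now 20 weeks).
No other chain overtakes it, so the finish is 20 weeks.

20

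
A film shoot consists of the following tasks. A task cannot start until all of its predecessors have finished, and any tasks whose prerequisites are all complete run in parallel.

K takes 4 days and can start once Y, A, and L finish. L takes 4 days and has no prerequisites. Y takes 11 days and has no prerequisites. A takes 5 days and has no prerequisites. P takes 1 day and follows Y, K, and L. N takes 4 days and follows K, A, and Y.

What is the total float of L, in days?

7

The longest chain is Y→K→N = 11+4+4 = 19; overall finish 19 days.
L finishes as early as 4 and must finish by 11.
Float = 19 − 12 = 7.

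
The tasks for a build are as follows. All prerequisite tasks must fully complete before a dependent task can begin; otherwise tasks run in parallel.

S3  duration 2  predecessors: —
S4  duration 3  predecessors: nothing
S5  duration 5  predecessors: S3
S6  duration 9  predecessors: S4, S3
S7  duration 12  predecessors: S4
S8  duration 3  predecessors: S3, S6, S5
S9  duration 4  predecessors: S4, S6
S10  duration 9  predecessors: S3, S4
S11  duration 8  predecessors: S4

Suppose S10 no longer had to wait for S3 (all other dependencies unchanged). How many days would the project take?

16

Before: longest chain S4→S6→S9 = 3+9+4 = 16, finish 16.
Dropping S3→S10 doesn't change S10's earliest start (3); another predecessor still binds.
New critical path: S4→S6→S9 = 3+9+4 = 16 ⇒ 16 days.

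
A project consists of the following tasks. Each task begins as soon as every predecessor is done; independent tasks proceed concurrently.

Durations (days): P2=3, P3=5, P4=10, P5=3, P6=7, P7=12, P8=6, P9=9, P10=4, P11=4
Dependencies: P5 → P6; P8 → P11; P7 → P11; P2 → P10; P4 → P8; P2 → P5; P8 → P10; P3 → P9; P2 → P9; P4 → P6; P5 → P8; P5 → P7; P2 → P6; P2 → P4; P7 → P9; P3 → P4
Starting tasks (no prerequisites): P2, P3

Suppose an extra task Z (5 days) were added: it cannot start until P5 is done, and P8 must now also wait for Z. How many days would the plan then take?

27

Originally the plan takes 27 days.
With Z inserted, P8 now waits for max(P4, P5, Z).
New critical path: P2→P5→P7→P9 = 3+3+12+9 = 27 ⇒ 27 days.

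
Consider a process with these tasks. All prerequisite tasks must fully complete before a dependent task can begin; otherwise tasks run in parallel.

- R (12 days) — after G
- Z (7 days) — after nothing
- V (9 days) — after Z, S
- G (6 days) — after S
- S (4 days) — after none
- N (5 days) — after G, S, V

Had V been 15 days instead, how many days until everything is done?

The binding path is S→G→R = 4+6+12 = 22; finish at 22 days.
The longest path through V is only 21 days, so V has float 1.
The binding chain switches to Z→V→N = 7+15+5 = 27; finish 27 days.

27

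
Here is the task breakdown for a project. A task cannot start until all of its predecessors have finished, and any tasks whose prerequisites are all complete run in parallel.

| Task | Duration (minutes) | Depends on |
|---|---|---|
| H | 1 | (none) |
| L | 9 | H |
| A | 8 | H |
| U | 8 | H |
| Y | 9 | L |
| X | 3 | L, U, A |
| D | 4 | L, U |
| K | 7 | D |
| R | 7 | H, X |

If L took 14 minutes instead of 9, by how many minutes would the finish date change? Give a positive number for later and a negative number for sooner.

5

As given, the longest chain is H→L→D→K = 1+9+4+7 = 21, so the finish is 21 minutes.
L lies on that path, so at 14 minutes the path becomes 26 minutes.
No other chain overtakes it, so the finish is 26 minutes.
Change in finish: 26 − 21 = +5 minutes.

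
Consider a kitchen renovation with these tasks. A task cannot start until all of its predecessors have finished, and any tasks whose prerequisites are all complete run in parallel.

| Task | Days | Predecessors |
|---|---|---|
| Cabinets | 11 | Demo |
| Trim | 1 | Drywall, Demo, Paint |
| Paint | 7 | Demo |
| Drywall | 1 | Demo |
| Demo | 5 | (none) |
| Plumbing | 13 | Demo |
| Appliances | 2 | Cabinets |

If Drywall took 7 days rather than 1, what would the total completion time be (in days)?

18

The binding path is Demo→Plumbing = 5+13 = 18; finish at 18 days.
The longest path through Drywall is only 7 days, so Drywall has float 11.
No other chain overtakes it, so the finish is 18 days.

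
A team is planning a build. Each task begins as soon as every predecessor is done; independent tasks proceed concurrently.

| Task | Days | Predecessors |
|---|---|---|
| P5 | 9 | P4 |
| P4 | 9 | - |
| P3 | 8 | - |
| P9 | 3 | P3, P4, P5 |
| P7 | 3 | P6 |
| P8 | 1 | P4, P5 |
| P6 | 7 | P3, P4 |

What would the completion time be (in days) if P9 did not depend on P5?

19

Original critical path: P4→P5→P9 = 9+9+3 = 21 ⇒ 21 days.
Without P5→P9, P9's earliest start moves from 18 to 9.
New critical path: P4→P5→P8 = 9+9+1 = 19 ⇒ 19 days.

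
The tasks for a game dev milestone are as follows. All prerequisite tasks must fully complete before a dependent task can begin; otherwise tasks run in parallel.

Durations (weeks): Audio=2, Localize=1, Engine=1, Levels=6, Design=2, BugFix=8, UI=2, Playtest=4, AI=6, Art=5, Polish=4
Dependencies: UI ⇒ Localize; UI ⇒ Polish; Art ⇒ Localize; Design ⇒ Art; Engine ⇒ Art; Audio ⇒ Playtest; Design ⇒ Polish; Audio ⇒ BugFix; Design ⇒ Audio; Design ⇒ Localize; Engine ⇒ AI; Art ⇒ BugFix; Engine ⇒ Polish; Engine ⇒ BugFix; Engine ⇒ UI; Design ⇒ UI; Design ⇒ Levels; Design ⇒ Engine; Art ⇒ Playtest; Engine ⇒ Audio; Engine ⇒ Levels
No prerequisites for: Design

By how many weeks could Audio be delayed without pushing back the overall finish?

Critical path: Design→Engine→Art→BugFix = 2+1+5+8 = 16, so the finish is 16 weeks.
The longest chain containing Audio totals 13 weeks.
So Audio can slip 8 − 5 = 3 weeks.

3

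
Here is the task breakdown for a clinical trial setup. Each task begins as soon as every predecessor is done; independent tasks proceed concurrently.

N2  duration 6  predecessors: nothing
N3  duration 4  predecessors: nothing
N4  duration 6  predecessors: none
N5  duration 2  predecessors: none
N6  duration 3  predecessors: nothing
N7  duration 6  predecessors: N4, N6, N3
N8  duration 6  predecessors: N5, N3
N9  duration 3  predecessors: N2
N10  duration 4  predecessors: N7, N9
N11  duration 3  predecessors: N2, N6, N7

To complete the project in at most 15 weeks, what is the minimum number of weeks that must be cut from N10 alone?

1

Current finish: 16 weeks; target: 15.
N10 is on every critical path, so each week cut from N10 cuts the finish by one (this holds down to a finish of 15).
Need 16 − 15 = 1 week off N10 → N10 becomes 3 weeks, finish becomes 15.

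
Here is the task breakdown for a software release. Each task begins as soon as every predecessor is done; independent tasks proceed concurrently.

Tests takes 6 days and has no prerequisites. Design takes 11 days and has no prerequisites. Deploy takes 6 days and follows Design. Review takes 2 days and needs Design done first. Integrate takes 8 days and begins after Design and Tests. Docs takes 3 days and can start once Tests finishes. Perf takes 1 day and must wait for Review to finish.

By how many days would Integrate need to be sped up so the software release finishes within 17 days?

Current finish: 19 days; target: 17.
Integrate is on every critical path, so each day cut from Integrate cuts the finish by one (this holds down to a finish of 17).
Need 19 − 17 = 2 days off Integrate → Integrate becomes 6 days, finish becomes 17.

2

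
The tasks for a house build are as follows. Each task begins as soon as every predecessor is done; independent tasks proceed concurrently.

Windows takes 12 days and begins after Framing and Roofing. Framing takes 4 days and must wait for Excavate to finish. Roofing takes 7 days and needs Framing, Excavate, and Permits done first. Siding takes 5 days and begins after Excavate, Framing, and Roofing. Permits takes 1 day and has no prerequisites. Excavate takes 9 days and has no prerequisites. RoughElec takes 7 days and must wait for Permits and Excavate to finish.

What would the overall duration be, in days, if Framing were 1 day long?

29

Critical path before the change: Excavate→Framing→Roofing→Windows = 9+4+7+12 = 32 giving 32 days.
Since Framing is critical, the -3 change carries straight to that chain (now 29 days).
The critical path is still Excavate→Framing→Roofing→Windows; finish is now 29 days.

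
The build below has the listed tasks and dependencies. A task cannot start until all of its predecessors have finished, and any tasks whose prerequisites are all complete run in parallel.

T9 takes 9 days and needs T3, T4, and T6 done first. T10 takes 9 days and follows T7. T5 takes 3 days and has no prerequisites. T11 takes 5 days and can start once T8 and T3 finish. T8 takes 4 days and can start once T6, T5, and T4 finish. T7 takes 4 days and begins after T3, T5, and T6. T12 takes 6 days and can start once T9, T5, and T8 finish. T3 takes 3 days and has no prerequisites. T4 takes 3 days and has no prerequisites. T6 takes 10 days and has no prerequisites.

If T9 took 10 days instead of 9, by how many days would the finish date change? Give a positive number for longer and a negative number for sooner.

1

As given, the longest chain is T6→T9→T12 = 10+9+6 = 25, so the finish is 25 days.
T9 lies on that path, so at 10 days the path becomes 26 days.
The critical path is still T6→T9→T12; finish is now 26 days.
Change in finish: 26 − 25 = +1 days.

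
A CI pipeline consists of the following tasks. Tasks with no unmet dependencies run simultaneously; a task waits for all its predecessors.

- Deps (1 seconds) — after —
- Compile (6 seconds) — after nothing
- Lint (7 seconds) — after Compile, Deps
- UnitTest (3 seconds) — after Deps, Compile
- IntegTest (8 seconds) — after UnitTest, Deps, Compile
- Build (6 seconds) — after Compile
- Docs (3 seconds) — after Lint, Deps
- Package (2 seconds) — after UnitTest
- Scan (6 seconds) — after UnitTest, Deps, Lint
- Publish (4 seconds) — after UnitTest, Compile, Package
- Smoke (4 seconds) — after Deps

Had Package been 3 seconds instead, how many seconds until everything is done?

As given, the longest chain is Compile→Lint→Scan = 6+7+6 = 19, so the finish is 19 seconds.
The longest path through Package is only 15 seconds, so Package has float 4.
The critical path is still Compile→Lint→Scan; finish is now 19 seconds.

19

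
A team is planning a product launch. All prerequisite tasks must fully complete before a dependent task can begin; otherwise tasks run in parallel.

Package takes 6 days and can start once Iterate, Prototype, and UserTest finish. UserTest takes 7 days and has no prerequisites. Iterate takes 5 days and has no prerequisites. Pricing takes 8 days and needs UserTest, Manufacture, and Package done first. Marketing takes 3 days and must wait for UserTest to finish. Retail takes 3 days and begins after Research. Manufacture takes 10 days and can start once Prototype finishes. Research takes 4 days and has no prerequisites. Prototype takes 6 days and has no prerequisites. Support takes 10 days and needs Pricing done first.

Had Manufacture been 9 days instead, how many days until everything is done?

Actual critical path: Prototype→Manufacture→Pricing→Support = 6+10+8+10 = 34 ⇒ 34 days.
Since Manufacture is critical, the -1 change carries straight to that chain (now 33 days).
The critical path is still Prototype→Manufacture→Pricing→Support; finish is now 33 days.

33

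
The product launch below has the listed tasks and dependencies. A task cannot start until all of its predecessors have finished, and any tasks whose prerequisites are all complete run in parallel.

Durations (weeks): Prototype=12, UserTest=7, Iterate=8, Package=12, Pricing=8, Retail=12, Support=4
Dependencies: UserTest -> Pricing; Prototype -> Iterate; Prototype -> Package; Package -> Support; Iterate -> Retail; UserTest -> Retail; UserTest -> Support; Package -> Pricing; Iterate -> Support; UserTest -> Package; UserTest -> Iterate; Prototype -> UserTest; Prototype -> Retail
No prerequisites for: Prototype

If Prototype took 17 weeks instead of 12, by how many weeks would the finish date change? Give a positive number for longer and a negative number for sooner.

5

Critical path before the change: Prototype→UserTest→Iterate→Retail = 12+7+8+12 = 39 giving 39 weeks.
Since Prototype is critical, the +5 change carries straight to that chain (now 44 weeks).
That remains the longest chain; total 44 weeks.
Change in finish: 44 − 39 = +5 weeks.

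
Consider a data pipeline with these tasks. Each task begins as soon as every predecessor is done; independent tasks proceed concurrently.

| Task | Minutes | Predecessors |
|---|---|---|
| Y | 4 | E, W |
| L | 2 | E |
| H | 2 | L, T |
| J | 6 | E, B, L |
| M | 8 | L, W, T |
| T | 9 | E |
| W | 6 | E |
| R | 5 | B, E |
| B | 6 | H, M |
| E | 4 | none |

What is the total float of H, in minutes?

6

Critical path: E→T→M→B→J = 4+9+8+6+6 = 33, so the finish is 33 minutes.
The longest chain containing H totals 27 minutes.
Slack of H = 19 − 13 = 6 minutes.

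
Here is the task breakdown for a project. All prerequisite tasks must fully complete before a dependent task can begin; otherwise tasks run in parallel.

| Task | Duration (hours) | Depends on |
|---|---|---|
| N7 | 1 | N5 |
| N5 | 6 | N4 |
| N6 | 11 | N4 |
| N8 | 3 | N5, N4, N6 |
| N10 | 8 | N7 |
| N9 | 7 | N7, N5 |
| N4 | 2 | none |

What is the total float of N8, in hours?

N4→N5→N7→N10 = 2+6+1+8 = 17 sets the makespan at 17 hours.
Longest path through N8: 16 hours (earliest finish 16, latest finish 17).
So N8 can slip 17 − 16 = 1 hour.

1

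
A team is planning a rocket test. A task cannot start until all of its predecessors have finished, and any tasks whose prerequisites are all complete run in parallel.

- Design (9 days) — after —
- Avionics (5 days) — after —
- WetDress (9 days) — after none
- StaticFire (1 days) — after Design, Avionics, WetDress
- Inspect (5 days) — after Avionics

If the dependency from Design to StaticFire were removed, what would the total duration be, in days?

10

With the dependency in place, Design→StaticFire = 9+1 = 10 sets the finish at 10 days.
Dropping Design→StaticFire doesn't change StaticFire's earliest start (9); another predecessor still binds.
After: Avionics→Inspect = 5+5 = 10 → 10 days.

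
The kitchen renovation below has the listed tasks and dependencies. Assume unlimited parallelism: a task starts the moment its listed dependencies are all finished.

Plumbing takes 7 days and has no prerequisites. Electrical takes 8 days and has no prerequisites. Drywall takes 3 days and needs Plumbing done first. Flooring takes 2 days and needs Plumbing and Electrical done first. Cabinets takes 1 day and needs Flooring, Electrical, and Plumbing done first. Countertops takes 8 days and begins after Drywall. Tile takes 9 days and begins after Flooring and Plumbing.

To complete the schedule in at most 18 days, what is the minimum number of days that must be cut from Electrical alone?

Current finish: 19 days; target: 18.
Electrical is on every critical path, so each day cut from Electrical cuts the finish by one (this holds down to a finish of 18).
Need 19 − 18 = 1 day off Electrical → Electrical becomes 7 days, finish becomes 18.

1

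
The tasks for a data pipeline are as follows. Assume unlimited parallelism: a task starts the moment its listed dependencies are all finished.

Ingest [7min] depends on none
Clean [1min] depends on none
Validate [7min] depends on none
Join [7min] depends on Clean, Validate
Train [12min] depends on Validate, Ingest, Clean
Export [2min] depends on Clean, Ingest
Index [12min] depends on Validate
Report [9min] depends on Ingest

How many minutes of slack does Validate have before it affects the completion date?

0

Critical path: Ingest→Train = 7+12 = 19, so the finish is 19 minutes.
The longest chain containing Validate totals 19 minutes.
Slack of Validate = 0 − 0 = 0 minutes.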